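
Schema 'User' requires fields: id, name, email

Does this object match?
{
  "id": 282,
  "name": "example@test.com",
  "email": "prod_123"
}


Checking required fields... All present.
Valid - all required fields present


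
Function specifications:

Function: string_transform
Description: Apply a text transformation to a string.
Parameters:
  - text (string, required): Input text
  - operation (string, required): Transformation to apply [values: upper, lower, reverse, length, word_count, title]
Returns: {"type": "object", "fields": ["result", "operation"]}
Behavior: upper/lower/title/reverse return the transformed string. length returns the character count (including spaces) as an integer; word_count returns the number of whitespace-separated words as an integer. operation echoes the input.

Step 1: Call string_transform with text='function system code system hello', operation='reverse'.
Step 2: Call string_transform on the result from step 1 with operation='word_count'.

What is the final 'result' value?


Step 1: string_transform(text='function system code system hello', operation='reverse')
  -> result = 'olleh metsys edoc metsys noitcnuf'
Step 2: string_transform(text='olleh metsys edoc metsys noitcnuf', operation='word_count')
  words: olleh, metsys, edoc, metsys, noitcnuf -> 5
  -> result = 5
5


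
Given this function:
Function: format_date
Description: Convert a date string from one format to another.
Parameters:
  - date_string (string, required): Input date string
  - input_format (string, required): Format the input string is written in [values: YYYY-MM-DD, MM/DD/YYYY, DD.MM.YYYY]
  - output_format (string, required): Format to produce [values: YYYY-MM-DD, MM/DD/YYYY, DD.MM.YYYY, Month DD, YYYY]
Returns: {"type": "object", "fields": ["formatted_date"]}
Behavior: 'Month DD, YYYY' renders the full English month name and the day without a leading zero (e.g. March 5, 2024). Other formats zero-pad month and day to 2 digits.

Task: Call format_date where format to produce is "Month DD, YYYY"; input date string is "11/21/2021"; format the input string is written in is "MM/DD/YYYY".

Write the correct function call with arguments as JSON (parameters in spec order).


Mapping each described value to its parameter name:
  'Format to produce' -> output_format = "Month DD, YYYY"
  'Input date string' -> date_string = "11/21/2021"
  'Format the input string is written in' -> input_format = "MM/DD/YYYY"
format_date({"date_string": "11/21/2021", "input_format": "MM/DD/YYYY", "output_format": "Month DD, YYYY"})


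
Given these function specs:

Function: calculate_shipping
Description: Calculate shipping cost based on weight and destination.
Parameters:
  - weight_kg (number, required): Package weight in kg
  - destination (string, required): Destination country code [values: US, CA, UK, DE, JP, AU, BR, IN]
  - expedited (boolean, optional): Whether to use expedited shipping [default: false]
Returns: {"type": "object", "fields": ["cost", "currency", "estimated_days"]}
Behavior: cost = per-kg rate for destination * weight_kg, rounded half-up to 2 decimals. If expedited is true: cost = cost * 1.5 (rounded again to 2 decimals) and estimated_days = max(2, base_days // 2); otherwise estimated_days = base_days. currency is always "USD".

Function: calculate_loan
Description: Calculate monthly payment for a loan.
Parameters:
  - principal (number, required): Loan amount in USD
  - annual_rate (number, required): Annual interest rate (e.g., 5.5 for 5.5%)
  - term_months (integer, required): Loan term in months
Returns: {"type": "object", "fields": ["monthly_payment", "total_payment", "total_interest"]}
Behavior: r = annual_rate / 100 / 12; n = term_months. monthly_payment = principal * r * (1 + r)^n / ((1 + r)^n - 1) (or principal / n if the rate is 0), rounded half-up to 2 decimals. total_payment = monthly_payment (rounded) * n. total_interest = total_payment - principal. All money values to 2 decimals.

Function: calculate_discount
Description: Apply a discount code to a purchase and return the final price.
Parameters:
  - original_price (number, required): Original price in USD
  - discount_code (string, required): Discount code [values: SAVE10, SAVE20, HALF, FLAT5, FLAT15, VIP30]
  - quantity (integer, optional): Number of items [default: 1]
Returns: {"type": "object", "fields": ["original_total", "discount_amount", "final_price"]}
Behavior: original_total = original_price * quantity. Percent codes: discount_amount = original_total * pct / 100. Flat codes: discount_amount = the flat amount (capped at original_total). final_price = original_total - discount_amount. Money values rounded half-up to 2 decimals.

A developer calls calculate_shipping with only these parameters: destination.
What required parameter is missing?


Required parameters: weight_kg, destination
Provided: destination
Missing: weight_kg
weight_kg


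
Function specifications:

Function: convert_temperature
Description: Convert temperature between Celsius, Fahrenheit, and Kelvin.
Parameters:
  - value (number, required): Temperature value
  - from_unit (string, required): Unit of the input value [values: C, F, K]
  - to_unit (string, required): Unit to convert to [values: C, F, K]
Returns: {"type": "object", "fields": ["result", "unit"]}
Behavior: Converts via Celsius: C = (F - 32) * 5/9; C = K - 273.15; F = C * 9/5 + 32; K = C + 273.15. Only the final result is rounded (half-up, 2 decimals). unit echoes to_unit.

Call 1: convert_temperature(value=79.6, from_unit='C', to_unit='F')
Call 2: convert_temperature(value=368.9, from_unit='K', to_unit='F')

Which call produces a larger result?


Call 1:
  Input already in C: 79.6
  To F: 79.6 * 9/5 + 32 = 175.28
  Round to 2 decimals: 175.28
  -> 175.28 F
Call 2:
  To C: 368.9 - 273.15 = 95.75
  To F: 95.75 * 9/5 + 32 = 204.35
  Round to 2 decimals: 204.35
  -> 204.35 F
Call 2 (204.35 F)


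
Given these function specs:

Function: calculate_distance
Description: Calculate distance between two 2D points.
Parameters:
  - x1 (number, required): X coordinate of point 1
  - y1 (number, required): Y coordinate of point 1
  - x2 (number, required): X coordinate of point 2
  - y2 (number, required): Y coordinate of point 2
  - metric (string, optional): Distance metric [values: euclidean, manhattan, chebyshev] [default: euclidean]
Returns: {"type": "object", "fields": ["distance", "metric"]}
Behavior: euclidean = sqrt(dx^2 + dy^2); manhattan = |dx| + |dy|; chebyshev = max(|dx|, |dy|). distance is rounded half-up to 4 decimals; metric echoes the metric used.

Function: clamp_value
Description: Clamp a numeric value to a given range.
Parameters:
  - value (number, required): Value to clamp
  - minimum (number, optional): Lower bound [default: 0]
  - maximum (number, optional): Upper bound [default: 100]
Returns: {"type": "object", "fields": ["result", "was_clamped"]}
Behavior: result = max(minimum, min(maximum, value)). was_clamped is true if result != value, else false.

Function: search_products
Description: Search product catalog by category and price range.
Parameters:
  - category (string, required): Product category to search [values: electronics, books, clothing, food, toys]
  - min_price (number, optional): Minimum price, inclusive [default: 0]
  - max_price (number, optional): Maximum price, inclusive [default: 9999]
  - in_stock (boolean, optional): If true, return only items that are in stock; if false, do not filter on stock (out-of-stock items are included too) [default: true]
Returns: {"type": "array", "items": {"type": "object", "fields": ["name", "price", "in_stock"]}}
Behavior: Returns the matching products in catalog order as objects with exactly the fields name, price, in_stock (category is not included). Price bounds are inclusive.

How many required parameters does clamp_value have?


Parameters of clamp_value: value (required), minimum (optional), maximum (optional)
Required count:
1


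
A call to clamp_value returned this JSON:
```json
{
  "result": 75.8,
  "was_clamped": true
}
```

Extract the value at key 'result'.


75.8


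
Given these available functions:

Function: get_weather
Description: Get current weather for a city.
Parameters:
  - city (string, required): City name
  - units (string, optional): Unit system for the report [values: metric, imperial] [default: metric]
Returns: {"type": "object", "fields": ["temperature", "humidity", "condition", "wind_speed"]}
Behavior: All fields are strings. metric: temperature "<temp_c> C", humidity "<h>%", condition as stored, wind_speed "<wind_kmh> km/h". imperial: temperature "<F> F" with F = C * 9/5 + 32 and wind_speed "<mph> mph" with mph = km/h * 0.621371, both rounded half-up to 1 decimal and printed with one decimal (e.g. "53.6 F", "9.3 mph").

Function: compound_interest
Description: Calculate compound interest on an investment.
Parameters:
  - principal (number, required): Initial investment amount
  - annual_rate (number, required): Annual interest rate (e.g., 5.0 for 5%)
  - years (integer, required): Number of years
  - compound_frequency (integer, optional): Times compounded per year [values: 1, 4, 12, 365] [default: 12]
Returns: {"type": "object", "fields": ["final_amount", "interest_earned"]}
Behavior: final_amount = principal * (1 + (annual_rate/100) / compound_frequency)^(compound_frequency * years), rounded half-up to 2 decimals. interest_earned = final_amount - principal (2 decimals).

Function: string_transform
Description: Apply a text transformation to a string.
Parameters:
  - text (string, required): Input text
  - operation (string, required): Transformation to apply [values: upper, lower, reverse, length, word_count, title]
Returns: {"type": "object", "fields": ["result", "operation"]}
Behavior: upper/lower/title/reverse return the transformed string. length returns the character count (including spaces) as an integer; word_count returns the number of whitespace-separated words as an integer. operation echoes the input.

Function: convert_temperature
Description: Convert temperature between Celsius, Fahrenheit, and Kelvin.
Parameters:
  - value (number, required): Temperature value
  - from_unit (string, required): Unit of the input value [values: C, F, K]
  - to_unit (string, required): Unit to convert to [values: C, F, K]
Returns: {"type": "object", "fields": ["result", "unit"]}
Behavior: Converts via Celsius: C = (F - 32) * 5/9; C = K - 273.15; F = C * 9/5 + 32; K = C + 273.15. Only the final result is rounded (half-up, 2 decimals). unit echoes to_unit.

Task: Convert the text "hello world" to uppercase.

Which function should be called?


The task needs a function whose description is: Apply a text transformation to a string.
string_transform


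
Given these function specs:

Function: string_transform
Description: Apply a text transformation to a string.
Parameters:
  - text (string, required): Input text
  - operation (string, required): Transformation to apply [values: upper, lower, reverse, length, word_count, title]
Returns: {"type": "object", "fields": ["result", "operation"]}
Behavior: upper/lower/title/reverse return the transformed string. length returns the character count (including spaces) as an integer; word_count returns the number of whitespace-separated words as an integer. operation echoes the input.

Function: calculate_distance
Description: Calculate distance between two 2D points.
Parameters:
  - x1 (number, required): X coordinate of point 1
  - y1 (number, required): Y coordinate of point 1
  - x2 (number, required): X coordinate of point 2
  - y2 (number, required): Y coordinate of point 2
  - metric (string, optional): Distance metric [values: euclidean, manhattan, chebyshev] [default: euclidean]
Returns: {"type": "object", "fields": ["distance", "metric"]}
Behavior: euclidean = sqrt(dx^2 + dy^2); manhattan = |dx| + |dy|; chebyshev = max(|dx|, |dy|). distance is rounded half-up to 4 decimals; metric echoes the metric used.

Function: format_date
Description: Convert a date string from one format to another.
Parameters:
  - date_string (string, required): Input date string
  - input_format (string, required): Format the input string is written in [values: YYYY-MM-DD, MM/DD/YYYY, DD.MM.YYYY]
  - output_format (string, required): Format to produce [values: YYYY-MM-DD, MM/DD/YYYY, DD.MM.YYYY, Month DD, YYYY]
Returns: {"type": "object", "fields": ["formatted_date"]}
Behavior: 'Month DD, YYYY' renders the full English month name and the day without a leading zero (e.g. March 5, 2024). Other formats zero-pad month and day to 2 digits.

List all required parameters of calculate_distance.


Parameters of calculate_distance and their required/optional flag:
  x1: required
  y1: required
  x2: required
  y2: required
  metric: optional
x1, x2, y1, y2


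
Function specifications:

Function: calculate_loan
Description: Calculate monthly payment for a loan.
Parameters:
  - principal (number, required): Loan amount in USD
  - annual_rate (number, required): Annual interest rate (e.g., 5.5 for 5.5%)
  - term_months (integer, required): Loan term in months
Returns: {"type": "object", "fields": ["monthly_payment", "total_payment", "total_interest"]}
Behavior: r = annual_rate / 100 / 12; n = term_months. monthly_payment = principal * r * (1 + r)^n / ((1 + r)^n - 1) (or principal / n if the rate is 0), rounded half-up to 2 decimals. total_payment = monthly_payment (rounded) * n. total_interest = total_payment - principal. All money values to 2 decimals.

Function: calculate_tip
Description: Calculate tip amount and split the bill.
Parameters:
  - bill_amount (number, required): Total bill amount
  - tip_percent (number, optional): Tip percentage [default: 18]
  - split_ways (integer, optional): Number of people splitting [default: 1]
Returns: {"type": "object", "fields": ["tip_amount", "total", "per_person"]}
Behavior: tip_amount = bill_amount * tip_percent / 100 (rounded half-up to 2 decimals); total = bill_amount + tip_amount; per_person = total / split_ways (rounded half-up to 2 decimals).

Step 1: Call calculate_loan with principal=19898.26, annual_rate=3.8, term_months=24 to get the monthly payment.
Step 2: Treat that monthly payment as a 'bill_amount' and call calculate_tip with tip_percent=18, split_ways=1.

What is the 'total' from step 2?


Step 1: calculate_loan(principal=19898.26, annual_rate=3.8, term_months=24)
  r = 3.8 / 100 / 12 = 0.003166666667 (keep full precision)
  (1 + r)^24 = 1.07883302
  monthly_payment = 19898.26 * 0.003166666667 * 1.07883302 / (1.07883302 - 1) = 862.310188 -> 862.31
  total_payment = 862.31 * 24 = 20695.44
  total_interest = 20695.44 - 19898.26 = 797.18
  -> monthly_payment = 862.31
Step 2: calculate_tip(bill_amount=862.31, tip_percent=18, split_ways=1)
  tip_amount = 862.31 * 18/100 = 155.2158 -> 155.22
  total = 862.31 + 155.22 = 1017.53
  per_person = 1017.53 / 1 = 1017.53 -> 1017.53
  -> total = 1017.53
$1017.53


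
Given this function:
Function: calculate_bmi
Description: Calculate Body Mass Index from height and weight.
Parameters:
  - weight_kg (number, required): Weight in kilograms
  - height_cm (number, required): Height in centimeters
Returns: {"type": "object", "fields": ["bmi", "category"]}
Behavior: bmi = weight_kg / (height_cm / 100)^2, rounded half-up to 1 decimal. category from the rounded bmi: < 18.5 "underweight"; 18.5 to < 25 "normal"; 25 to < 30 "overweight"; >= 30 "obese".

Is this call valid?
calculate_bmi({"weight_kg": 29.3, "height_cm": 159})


Checking all required parameters present and types match... All valid.
Valid


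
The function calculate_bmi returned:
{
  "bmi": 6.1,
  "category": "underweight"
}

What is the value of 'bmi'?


6.1


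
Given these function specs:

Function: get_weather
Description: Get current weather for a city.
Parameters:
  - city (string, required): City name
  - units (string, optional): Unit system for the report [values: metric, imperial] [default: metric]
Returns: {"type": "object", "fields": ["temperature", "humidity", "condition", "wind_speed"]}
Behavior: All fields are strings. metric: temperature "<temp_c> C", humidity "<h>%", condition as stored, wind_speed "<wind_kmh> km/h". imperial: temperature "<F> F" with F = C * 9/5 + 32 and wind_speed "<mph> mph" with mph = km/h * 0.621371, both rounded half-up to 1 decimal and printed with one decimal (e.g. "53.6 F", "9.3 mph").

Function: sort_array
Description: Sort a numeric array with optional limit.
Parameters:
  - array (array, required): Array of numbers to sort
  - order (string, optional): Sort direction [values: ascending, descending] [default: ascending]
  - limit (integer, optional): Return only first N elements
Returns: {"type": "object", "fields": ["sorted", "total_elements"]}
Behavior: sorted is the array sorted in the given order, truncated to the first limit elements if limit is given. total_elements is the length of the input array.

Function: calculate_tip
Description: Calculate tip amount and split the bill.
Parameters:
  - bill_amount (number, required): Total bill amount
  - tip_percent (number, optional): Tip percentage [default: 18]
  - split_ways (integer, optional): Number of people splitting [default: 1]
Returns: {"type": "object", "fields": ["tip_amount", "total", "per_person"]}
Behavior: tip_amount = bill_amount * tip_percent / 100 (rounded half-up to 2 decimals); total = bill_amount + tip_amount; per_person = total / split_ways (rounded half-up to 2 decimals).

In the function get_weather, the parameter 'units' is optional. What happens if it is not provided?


The get_weather spec declares:
  - units (string, optional): Unit system for the report [values: metric, imperial] [default: metric]
It defaults to metric


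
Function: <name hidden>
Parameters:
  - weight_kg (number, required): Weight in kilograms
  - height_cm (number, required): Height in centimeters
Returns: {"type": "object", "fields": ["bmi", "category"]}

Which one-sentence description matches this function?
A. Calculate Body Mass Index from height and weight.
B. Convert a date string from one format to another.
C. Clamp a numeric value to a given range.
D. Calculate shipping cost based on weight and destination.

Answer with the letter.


Parameters weight_kg, height_cm and return ["bmi", "category"] fit: Calculate Body Mass Index from height and weight.
A


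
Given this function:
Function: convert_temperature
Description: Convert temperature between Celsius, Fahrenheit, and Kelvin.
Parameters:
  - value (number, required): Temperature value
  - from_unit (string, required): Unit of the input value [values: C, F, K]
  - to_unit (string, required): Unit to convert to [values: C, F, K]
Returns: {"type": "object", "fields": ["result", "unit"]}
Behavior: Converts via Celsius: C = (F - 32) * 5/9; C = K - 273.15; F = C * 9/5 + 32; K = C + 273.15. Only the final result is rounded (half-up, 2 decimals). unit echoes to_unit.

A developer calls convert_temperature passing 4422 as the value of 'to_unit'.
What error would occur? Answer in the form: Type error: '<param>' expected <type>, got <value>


Spec: 'to_unit' is declared as string; 4422 is an integer.
Type error: 'to_unit' expected string, got 4422


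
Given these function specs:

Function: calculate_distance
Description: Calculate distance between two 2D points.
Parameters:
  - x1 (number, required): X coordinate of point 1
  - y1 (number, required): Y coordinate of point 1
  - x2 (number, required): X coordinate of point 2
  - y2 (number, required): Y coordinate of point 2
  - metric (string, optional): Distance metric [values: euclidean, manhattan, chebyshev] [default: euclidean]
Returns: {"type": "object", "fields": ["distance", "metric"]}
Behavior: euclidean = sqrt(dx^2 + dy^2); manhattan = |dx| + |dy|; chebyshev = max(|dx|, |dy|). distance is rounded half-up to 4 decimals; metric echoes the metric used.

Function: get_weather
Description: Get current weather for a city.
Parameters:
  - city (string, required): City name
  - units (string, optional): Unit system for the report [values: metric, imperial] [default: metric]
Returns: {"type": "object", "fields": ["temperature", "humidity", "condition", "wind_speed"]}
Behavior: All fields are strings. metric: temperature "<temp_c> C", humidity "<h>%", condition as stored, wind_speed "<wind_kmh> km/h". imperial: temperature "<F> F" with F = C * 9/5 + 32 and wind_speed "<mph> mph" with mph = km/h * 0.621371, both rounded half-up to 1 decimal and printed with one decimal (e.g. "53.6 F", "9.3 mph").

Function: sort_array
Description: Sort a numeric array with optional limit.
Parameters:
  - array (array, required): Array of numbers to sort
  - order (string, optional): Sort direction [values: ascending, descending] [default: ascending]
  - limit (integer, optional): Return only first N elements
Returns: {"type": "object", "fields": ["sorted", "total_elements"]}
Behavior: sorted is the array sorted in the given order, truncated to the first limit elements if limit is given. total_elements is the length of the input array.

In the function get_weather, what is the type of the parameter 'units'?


The get_weather spec declares:
  - units (string, optional): Unit system for the report [values: metric, imperial] [default: metric]
Type:
string


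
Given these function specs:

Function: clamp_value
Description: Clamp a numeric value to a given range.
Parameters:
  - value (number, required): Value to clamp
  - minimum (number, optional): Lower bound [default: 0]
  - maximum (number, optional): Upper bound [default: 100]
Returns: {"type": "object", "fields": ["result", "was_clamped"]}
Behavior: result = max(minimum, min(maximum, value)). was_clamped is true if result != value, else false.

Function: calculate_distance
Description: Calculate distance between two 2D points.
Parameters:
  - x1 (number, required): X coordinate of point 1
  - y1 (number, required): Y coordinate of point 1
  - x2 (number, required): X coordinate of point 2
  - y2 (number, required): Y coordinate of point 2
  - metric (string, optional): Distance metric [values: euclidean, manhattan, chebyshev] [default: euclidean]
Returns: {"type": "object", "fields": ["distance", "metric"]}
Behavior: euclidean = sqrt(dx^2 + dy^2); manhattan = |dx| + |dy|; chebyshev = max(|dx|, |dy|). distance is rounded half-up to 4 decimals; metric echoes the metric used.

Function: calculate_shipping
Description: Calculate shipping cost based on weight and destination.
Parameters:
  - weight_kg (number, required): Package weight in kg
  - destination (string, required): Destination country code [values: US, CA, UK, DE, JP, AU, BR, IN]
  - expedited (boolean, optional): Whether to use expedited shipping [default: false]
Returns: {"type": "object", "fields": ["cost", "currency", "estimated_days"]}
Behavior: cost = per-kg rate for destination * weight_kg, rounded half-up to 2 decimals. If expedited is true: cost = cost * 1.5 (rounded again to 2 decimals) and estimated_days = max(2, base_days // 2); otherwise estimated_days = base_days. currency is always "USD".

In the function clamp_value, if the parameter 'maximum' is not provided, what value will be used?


The clamp_value spec declares:
  - maximum (number, optional): Upper bound [default: 100]
Default:
100


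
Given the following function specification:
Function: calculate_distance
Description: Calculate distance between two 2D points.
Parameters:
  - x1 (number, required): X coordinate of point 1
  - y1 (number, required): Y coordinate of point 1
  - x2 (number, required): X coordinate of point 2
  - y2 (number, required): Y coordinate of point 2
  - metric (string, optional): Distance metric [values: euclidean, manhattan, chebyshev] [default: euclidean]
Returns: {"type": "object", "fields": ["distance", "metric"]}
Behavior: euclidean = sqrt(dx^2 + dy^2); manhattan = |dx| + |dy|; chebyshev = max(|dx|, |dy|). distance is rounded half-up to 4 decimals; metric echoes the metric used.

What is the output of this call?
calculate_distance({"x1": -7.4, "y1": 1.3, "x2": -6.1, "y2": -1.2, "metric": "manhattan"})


|dx| = |-6.1 - -7.4| = 1.3; |dy| = |-1.2 - 1.3| = 2.5
manhattan: 1.3 + 2.5 = 3.8
Round to 4 decimals: 3.8
Output:
{"distance": 3.8, "metric": "manhattan"}


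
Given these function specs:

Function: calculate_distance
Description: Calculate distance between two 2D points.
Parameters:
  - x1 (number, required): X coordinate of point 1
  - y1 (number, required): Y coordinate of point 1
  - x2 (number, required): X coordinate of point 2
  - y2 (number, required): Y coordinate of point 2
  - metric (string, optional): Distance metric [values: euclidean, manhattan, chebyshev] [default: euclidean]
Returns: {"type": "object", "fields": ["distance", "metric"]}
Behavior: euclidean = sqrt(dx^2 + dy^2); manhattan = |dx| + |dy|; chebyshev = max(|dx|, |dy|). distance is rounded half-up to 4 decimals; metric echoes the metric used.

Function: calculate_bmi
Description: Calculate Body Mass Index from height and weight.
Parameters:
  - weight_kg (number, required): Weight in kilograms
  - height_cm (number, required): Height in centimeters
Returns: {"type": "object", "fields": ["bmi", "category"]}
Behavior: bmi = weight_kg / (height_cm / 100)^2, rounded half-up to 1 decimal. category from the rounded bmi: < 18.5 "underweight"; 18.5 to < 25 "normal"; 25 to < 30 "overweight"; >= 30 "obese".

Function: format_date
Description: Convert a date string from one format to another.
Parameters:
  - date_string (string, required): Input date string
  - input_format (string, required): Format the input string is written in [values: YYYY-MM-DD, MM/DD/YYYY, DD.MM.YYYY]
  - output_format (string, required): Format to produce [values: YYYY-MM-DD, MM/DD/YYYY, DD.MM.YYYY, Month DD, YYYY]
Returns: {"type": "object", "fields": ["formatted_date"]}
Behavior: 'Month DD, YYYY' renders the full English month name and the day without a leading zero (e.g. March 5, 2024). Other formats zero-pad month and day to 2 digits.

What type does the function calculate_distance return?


The calculate_distance spec declares Returns: {"type": "object", "fields": ["distance", "metric"]}
Type:
object


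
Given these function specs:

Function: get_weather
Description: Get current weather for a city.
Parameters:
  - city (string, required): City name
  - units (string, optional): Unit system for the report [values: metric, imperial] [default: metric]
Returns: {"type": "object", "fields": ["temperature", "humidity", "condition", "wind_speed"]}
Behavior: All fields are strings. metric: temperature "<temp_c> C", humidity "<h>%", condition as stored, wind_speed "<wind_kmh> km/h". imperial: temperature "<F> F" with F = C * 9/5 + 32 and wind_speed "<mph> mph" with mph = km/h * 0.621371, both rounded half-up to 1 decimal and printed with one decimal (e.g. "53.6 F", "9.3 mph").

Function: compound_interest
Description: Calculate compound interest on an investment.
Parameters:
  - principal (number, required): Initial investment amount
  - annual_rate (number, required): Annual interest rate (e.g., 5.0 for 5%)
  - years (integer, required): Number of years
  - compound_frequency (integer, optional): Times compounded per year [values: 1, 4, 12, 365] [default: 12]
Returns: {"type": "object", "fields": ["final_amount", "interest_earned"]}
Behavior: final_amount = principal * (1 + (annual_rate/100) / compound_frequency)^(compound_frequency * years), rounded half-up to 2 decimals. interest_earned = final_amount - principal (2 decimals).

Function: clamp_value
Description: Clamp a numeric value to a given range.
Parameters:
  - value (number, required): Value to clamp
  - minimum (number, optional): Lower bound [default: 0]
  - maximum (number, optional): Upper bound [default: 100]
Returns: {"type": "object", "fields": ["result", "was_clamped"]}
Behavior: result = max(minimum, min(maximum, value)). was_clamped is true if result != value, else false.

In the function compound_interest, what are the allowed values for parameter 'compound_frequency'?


The compound_interest spec declares:
  - compound_frequency (integer, optional): Times compounded per year [values: 1, 4, 12, 365] [default: 12]
Allowed values:
1, 4, 12, 365


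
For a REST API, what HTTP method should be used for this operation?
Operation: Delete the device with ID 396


GET = read, POST = create, PUT = update/replace, DELETE = remove
This operation is a removal.
DELETE


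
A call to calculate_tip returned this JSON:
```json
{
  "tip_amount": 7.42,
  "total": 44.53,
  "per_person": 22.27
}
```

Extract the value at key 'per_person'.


22.27


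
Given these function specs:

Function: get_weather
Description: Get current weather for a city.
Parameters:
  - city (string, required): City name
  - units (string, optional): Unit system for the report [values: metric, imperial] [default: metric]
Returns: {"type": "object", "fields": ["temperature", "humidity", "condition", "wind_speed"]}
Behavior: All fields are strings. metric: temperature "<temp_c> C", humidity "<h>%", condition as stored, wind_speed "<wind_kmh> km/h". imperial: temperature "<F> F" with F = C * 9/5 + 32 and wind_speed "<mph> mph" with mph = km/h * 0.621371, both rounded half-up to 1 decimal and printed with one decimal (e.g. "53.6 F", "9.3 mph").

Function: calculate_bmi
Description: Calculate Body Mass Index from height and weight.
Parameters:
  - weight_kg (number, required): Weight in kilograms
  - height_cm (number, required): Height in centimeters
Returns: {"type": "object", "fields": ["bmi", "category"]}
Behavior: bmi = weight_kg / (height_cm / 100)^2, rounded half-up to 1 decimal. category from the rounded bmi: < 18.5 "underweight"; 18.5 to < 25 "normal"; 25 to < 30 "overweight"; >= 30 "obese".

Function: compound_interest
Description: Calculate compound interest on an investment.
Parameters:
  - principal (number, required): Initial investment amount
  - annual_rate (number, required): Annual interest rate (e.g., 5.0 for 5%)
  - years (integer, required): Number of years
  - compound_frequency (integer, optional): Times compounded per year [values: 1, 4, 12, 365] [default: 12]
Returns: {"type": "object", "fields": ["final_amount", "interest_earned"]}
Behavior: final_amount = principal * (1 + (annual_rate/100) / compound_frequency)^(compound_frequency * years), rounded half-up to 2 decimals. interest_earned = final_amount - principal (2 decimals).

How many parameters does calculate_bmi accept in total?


Parameters of calculate_bmi: weight_kg (required), height_cm (required)
Total:
2


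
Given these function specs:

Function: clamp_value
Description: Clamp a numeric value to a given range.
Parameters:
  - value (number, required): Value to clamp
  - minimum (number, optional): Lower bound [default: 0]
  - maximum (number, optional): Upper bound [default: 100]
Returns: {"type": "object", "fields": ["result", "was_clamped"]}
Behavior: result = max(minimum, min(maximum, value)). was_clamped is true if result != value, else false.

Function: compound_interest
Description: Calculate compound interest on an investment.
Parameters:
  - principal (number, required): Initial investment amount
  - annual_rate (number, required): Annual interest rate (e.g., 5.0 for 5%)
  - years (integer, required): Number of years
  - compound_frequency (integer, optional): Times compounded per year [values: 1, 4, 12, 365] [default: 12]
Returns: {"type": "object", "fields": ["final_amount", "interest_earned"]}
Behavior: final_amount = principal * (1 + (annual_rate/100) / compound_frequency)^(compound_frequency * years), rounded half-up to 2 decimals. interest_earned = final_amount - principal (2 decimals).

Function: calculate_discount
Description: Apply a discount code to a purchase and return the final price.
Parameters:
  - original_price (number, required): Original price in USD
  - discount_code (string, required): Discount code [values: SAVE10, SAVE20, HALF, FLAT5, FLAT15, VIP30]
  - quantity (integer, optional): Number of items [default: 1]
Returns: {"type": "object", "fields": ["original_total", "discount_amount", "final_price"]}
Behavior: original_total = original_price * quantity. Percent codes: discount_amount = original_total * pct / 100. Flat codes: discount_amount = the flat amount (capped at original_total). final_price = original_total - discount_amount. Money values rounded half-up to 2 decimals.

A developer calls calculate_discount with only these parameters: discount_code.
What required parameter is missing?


Required parameters: original_price, discount_code
Provided: discount_code
Missing: original_price
original_price


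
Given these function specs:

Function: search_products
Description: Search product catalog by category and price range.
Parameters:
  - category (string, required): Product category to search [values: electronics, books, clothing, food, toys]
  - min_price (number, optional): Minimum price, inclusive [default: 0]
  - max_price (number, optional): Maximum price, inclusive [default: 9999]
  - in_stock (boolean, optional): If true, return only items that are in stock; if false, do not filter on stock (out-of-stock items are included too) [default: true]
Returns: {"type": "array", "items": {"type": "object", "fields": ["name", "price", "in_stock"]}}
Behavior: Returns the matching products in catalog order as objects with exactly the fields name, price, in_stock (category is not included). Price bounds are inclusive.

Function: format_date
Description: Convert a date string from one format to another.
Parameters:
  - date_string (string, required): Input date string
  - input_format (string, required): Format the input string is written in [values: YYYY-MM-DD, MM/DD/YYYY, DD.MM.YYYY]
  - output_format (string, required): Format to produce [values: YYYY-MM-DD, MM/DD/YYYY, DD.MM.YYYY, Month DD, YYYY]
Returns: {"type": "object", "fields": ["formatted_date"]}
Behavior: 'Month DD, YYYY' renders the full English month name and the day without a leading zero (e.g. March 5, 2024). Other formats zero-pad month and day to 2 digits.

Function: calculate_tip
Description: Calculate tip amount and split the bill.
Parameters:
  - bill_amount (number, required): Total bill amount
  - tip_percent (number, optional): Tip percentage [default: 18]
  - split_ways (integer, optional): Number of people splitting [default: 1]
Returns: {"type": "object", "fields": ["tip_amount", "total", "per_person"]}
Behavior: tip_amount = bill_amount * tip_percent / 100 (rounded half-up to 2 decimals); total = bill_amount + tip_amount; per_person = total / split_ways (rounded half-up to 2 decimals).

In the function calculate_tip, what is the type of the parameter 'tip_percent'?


The calculate_tip spec declares:
  - tip_percent (number, optional): Tip percentage [default: 18]
Type:
number


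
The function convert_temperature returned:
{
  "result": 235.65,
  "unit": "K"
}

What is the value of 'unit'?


K


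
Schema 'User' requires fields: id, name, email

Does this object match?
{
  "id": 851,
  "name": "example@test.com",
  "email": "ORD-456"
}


Checking required fields... All present.
Valid - all required fields present


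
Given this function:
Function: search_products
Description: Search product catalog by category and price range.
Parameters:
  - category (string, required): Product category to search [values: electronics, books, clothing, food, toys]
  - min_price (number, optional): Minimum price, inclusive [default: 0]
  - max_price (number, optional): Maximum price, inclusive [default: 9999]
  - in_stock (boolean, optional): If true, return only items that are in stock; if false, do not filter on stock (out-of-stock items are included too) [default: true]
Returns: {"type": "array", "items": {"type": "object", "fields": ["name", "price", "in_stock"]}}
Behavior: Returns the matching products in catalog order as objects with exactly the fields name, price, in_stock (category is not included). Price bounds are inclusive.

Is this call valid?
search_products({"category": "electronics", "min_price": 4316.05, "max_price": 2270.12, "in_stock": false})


Checking all required parameters present and types match... All valid.
Valid


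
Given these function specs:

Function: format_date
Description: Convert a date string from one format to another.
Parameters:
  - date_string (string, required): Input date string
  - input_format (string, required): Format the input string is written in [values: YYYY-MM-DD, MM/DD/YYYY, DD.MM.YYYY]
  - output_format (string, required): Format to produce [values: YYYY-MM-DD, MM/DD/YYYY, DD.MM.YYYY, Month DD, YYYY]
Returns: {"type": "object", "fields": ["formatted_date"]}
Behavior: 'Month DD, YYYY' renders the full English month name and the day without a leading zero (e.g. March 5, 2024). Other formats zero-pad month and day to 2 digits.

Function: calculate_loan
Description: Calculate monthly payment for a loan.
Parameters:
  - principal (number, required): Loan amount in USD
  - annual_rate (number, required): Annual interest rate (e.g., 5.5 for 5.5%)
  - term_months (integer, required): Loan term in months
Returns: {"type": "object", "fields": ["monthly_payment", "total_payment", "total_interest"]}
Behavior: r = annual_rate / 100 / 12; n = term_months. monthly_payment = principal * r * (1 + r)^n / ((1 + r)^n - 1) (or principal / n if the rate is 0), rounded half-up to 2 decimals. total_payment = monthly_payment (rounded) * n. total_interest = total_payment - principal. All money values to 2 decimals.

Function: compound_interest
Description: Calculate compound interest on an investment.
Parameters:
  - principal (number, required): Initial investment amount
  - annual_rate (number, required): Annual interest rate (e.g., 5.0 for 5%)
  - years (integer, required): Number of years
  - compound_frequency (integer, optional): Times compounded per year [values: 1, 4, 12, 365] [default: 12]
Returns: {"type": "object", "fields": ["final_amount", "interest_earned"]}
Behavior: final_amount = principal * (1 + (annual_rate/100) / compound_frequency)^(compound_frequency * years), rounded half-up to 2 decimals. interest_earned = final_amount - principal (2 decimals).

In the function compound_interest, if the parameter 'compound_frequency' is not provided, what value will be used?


The compound_interest spec declares:
  - compound_frequency (integer, optional): Times compounded per year [values: 1, 4, 12, 365] [default: 12]
Default:
12


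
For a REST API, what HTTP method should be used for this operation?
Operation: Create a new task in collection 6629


GET = read, POST = create, PUT = update/replace, DELETE = remove
This operation is a create.
POST


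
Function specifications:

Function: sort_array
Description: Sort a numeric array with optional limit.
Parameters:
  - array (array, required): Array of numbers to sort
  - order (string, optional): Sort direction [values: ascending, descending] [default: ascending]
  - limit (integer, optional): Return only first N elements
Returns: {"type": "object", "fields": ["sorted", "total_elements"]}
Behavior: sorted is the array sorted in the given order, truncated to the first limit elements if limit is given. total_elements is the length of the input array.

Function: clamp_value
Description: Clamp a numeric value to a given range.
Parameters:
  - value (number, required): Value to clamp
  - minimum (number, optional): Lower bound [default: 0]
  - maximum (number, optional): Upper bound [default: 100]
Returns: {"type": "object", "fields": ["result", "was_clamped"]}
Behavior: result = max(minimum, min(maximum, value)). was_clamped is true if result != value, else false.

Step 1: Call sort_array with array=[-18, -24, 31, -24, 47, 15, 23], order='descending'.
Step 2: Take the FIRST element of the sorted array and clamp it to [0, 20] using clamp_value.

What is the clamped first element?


Step 1: sort_array(order=descending)
  sorted: [47, 31, 23, 15, -18, -24, -24]
  -> first element = 47
Step 2: clamp_value(value=47, minimum=0, maximum=20)
  result = max(0, min(20, 47)) = max(0, 20) = 20
  was_clamped = (20 != 47) = true
  -> result = 20
20


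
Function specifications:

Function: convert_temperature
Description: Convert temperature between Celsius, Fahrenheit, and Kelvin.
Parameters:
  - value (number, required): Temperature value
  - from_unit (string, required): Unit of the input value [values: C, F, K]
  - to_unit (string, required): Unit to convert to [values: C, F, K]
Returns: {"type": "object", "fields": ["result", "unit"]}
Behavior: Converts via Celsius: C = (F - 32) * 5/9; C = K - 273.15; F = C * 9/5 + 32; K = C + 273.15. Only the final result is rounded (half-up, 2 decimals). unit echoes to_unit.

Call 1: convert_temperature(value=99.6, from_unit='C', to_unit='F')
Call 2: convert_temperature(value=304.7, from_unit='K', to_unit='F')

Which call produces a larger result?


Call 1:
  Input already in C: 99.6
  To F: 99.6 * 9/5 + 32 = 211.28
  Round to 2 decimals: 211.28
  -> 211.28 F
Call 2:
  To C: 304.7 - 273.15 = 31.55
  To F: 31.55 * 9/5 + 32 = 88.79
  Round to 2 decimals: 88.79
  -> 88.79 F
Call 1 (211.28 F)
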